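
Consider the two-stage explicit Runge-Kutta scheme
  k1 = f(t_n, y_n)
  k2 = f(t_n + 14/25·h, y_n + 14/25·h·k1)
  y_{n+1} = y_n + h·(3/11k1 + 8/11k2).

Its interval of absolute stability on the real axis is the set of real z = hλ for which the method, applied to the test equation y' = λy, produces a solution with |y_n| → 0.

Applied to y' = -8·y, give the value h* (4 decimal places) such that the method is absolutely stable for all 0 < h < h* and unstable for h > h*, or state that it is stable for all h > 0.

Test eqn y'=λy, z=hλ:
  k1=λy_n ⇒ h·k1=z·y_n;  k2=λ(1+14/25z)y_n ⇒ h·k2=z(1+14/25z)y_n
  y_{n+1}/y_n = 1 + 3/11z + 8/11z(1+14/25z) = 1 + z + 112/275z²
  R(z) = 1 + z + 112/275z².

Boundary: |R(x)|=1, x<0.
x=-0.74: |R|=0.4830
R=1: x+112/275x²=0 ⇒ x=−275/112=-2.4554; min R=1−1/(4·112/275)=0.3862>−1
Confirm numerically:
  x=-2.403: |R|=0.94876 <1
  x=-2.064: |R|=0.67102 <1
  x=-1.326: |R|=0.39010 <1
  x=-2.583: |R|=1.13428 >1
  x=-2.559: |R|=1.10802 >1
Stable set (-2.4554, 0).

(-2.4554,0); λ=-8 ⇒ h* = (275/112)/8 = 0.3069.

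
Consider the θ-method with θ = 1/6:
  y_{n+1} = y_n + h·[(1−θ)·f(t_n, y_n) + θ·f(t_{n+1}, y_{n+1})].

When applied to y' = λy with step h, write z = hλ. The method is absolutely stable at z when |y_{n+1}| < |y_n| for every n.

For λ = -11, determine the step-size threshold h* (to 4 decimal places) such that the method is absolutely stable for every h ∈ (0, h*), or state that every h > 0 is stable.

Set f=λy, z=hλ:
  y_{n+1} = y_n + z·[5/6·y_n + 1/6·y_{n+1}] ⇒ (1 − 1/6z)y_{n+1} = (1 + 5/6z)y_n
  ⇒ R(z) = (1 + 5/6z)/(1 − 1/6z).

Boundary: |R(x)|=1, x<0.
x=-1.43: |R|=0.1548
R=−1: 1+5/6x = −1+1/6x ⇒ -2/3x=2 ⇒ x=2/(-2/3)=-3.0000
Confirm numerically:
  x=-2.915: |R|=0.96186 <1
  x=-2.064: |R|=0.53571 <1
  x=-1.835: |R|=0.40523 <1
  x=-3.302: |R|=1.12986 >1
  x=-3.263: |R|=1.11357 >1
Stable set (-3.0000, 0).

(-3.0000,0); λ=-11 ⇒ h* = (3)/11 = 0.2727.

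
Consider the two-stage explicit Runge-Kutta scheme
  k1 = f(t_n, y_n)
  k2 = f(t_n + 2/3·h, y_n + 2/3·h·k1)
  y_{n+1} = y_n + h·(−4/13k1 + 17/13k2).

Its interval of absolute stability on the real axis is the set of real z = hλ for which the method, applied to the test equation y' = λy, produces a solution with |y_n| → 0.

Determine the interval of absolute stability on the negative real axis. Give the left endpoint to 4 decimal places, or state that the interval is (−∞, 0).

(-1.1471, 0).

On y'=λy, z=hλ:
  k1=λy_n ⇒ h·k1=z·y_n;  k2=λ(1+2/3z)y_n ⇒ h·k2=z(1+2/3z)y_n
  y_{n+1}/y_n = 1 − 4/13z + 17/13z(1+2/3z) = 1 + z + 34/39z²
  R(z) = 1 + z + 34/39z².

Find x<0 with |R(x)|<1.
x=-1.59: |R|=1.6140
R=1: x+34/39x²=0 ⇒ x=−39/34=-1.1471; min R=1−1/(4·34/39)=0.7132>−1
Confirm numerically:
  x=-1.052: |R|=0.91282 <1
  x=-0.761: |R|=0.74387 <1
  x=-0.692: |R|=0.72547 <1
  x=-1.400: |R|=1.30872 >1
  x=-1.369: |R|=1.26488 >1
Stable set (-1.1471, 0).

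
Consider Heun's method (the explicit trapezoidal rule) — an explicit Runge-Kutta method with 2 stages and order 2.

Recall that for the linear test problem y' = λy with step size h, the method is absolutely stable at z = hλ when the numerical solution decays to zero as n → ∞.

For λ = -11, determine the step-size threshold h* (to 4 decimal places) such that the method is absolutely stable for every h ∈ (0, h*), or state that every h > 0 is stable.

Set f=λy, z=hλ:
  order 2, 2-stage ⇒ R(z)=1+z+z^2/2
  (e.g. R(-1.14)=0.50980, |R|=0.50980)

Find x<0 with |R(x)|<1.
x=-1.14: |R|=0.5098
|R(-2.25)|=1.2812 |R(-1.09)|=0.5040 |R(-0.62)|=0.5722
Bisect:
  x_lo=-2.5453 |R|=1.6939  x_hi=-0.3130 |R|=0.7360
  mid=-1.42913 |R|=0.59208 →hi
  mid=-1.98721 |R|=0.98729 →hi
  mid=-2.26624 |R|=1.30169 →lo
  mid=-2.12672 |R|=1.13475 →lo
  mid=-2.05696 |R|=1.05859 →lo
  mid=-2.02209 |R|=1.02233 →lo
  mid=-2.00465 |R|=1.00466 →lo
  mid=-1.99593 |R|=0.99593 →hi
  ...
  [-2.00001,-1.99988] ⇒ x*=-2.0000
Interval (-2.0000, 0).

(-2.0000,0); λ=-11 ⇒ h* = 0.1818.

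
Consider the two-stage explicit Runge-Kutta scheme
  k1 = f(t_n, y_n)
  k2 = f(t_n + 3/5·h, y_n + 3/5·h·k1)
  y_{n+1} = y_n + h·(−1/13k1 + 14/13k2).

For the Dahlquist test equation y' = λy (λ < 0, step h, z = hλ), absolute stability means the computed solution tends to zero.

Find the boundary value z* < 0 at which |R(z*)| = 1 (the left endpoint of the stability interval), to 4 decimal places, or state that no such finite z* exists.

left endpoint -1.5476.

Set f=λy, z=hλ:
  k1=λy_n ⇒ h·k1=z·y_n;  k2=λ(1+3/5z)y_n ⇒ h·k2=z(1+3/5z)y_n
  y_{n+1}/y_n = 1 − 1/13z + 14/13z(1+3/5z) = 1 + z + 42/65z²
  Hence R(z) = 1 + z + 42/65z².

Find x<0 with |R(x)|<1.
x=-0.56: |R|=0.6426
R=1: x+42/65x²=0 ⇒ x=−65/42=-1.5476; min R=1−1/(4·42/65)=0.6131>−1
Confirm numerically:
  x=-1.391: |R|=0.85923 <1
  x=-1.227: |R|=0.74580 <1
  x=-0.711: |R|=0.61564 <1
  x=-0.646: |R|=0.62365 <1
  x=-1.680: |R|=1.14370 >1
  x=-1.606: |R|=1.06058 >1
  x=-1.591: |R|=1.04460 >1
Stable set (-1.5476, 0).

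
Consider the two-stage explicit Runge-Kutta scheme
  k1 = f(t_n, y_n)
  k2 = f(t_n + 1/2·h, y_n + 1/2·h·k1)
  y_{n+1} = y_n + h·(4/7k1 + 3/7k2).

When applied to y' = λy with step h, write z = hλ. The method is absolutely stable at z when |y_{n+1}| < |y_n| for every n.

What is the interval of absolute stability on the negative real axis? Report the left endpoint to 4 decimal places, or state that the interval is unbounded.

With y'=λy (z=hλ):
  k1=λy_n ⇒ h·k1=z·y_n;  k2=λ(1+1/2z)y_n ⇒ h·k2=z(1+1/2z)y_n
  y_{n+1}/y_n = 1 + 4/7z + 3/7z(1+1/2z) = 1 + z + 3/14z²
  R(z) = 1 + z + 3/14z².

Boundary: |R(x)|=1, x<0.
x=-1.59: |R|=0.0483
R=1: x+3/14x²=0 ⇒ x=−14/3=-4.6667; min R=1−1/(4·3/14)=-0.1667>−1
Confirm numerically:
  x=-4.586: |R|=0.92073 <1
  x=-4.499: |R|=0.83836 <1
  x=-3.543: |R|=0.14690 <1
  x=-5.099: |R|=1.47239 >1
  x=-5.057: |R|=1.42298 >1
So |R|<1 on (-4.6667, 0).

(-4.6667, 0).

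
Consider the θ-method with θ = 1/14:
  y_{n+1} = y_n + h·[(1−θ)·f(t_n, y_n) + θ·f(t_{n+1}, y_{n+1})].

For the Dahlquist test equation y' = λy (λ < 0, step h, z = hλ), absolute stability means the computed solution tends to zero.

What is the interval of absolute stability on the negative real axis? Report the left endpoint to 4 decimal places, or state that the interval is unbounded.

With y'=λy (z=hλ):
  y_{n+1} = y_n + z·[13/14·y_n + 1/14·y_{n+1}] ⇒ (1 − 1/14z)y_{n+1} = (1 + 13/14z)y_n
  Hence R(z) = (1 + 13/14z)/(1 − 1/14z).

Boundary: |R(x)|=1, x<0.
x=-1.72: |R|=0.5318
R=−1: 1+13/14x = −1+1/14x ⇒ -6/7x=2 ⇒ x=2/(-6/7)=-2.3333
Confirm numerically:
  x=-2.218: |R|=0.91466 <1
  x=-1.242: |R|=0.14080 <1
  x=-0.999: |R|=0.06754 <1
  x=-2.453: |R|=1.08728 >1
  x=-2.378: |R|=1.03273 >1
  x=-2.365: |R|=1.02322 >1
Stable set (-2.3333, 0).

z∈(-2.3333,0).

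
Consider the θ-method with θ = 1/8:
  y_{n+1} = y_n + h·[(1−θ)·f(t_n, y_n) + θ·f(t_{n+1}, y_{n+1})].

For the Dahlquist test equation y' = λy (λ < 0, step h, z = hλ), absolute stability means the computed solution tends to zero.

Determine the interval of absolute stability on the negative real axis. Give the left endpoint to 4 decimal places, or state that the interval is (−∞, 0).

z∈(-2.6667,0).

With y'=λy (z=hλ):
  y_{n+1} = y_n + z·[7/8·y_n + 1/8·y_{n+1}] ⇒ (1 − 1/8z)y_{n+1} = (1 + 7/8z)y_n
  so R(z) = (1 + 7/8z)/(1 − 1/8z).

Need |R(x)|<1, x<0.
x=-0.45: |R|=0.5740
R=−1: 1+7/8x = −1+1/8x ⇒ -3/4x=2 ⇒ x=2/(-3/4)=-2.6667
Confirm numerically:
  x=-2.382: |R|=0.83548 <1
  x=-1.796: |R|=0.46672 <1
  x=-1.355: |R|=0.15874 <1
  x=-3.224: |R|=1.29793 >1
  x=-2.788: |R|=1.06748 >1
  x=-2.779: |R|=1.06253 >1
So |R|<1 on (-2.6667, 0).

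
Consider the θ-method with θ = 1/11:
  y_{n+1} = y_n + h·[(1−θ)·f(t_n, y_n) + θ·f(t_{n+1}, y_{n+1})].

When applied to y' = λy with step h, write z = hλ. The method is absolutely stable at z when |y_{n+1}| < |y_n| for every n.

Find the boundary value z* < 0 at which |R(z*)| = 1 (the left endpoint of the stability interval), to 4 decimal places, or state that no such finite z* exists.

With y'=λy (z=hλ):
  y_{n+1} = y_n + z·[10/11·y_n + 1/11·y_{n+1}] ⇒ (1 − 1/11z)y_{n+1} = (1 + 10/11z)y_n
  R(z) = (1 + 10/11z)/(1 − 1/11z).

Need |R(x)|<1, x<0.
x=-0.47: |R|=0.5493
R=−1: 1+10/11x = −1+1/11x ⇒ -9/11x=2 ⇒ x=2/(-9/11)=-2.4444
Confirm numerically:
  x=-2.082: |R|=0.75065 <1
  x=-1.450: |R|=0.28112 <1
  x=-1.050: |R|=0.04149 <1
  x=-2.825: |R|=1.24774 >1
  x=-2.724: |R|=1.18333 >1
Interval (-2.4444, 0).

z* = -2.4444.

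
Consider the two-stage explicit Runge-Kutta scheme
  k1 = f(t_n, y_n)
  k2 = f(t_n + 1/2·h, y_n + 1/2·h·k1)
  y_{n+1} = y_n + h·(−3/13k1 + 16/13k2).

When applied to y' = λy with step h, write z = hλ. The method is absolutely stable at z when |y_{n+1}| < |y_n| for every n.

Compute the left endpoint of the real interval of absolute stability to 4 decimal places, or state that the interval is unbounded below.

left endpoint -1.6250.

Test eqn y'=λy, z=hλ:
  k1=λy_n ⇒ h·k1=z·y_n;  k2=λ(1+1/2z)y_n ⇒ h·k2=z(1+1/2z)y_n
  y_{n+1}/y_n = 1 − 3/13z + 16/13z(1+1/2z) = 1 + z + 8/13z²
  Hence R(z) = 1 + z + 8/13z².

Solve |R(x)|<1 on ℝ⁻.
x=-1.1: |R|=0.6446
R=1: x+8/13x²=0 ⇒ x=−13/8=-1.6250; min R=1−1/(4·8/13)=0.5938>−1
Confirm numerically:
  x=-1.250: |R|=0.71154 <1
  x=-1.065: |R|=0.63298 <1
  x=-1.004: |R|=0.61632 <1
  x=-0.924: |R|=0.60140 <1
  x=-1.971: |R|=1.41967 >1
  x=-1.886: |R|=1.30292 >1
  x=-1.796: |R|=1.18899 >1
Stable set (-1.6250, 0).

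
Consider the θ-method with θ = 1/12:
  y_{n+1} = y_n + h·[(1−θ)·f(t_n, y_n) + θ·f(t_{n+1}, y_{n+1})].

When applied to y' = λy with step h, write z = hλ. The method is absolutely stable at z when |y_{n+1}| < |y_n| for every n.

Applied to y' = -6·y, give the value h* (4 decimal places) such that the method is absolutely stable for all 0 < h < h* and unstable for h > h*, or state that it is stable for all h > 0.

With y'=λy (z=hλ):
  y_{n+1} = y_n + z·[11/12·y_n + 1/12·y_{n+1}] ⇒ (1 − 1/12z)y_{n+1} = (1 + 11/12z)y_n
  so R(z) = (1 + 11/12z)/(1 − 1/12z).

Solve |R(x)|<1 on ℝ⁻.
x=-0.37: |R|=0.6411
R=−1: 1+11/12x = −1+1/12x ⇒ -5/6x=2 ⇒ x=2/(-5/6)=-2.4000
Confirm numerically:
  x=-2.266: |R|=0.90607 <1
  x=-2.135: |R|=0.81252 <1
  x=-2.038: |R|=0.74213 <1
  x=-2.954: |R|=1.37047 >1
  x=-2.636: |R|=1.16125 >1
  x=-2.451: |R|=1.03529 >1
Stable set (-2.4000, 0).

(-2.4000,0); λ=-6 ⇒ h* = (12/5)/6 = 0.4000.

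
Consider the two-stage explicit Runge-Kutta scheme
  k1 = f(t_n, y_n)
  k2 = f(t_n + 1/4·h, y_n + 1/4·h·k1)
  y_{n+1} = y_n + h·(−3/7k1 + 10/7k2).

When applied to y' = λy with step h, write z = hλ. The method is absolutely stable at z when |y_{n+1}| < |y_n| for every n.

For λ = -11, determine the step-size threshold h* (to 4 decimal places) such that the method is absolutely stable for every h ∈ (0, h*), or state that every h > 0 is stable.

(-2.8000,0); λ=-11 ⇒ h* = (14/5)/11 = 0.2545.

With y'=λy (z=hλ):
  k1=λy_n ⇒ h·k1=z·y_n;  k2=λ(1+1/4z)y_n ⇒ h·k2=z(1+1/4z)y_n
  y_{n+1}/y_n = 1 − 3/7z + 10/7z(1+1/4z) = 1 + z + 5/14z²
  Hence R(z) = 1 + z + 5/14z².

Solve |R(x)|<1 on ℝ⁻.
x=-1.64: |R|=0.3206
R=1: x+5/14x²=0 ⇒ x=−14/5=-2.8000; min R=1−1/(4·5/14)=0.3000>−1
Confirm numerically:
  x=-2.609: |R|=0.82203 <1
  x=-1.815: |R|=0.36151 <1
  x=-1.779: |R|=0.35130 <1
  x=-1.473: |R|=0.30190 <1
  x=-3.099: |R|=1.33093 >1
  x=-2.912: |R|=1.11648 >1
Stable set (-2.8000, 0).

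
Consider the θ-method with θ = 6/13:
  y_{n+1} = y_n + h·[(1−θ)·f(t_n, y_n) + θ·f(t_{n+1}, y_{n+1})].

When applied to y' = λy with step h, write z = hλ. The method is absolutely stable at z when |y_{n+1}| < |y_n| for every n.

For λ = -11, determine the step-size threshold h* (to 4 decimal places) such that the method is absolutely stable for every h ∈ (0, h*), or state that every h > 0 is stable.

(-26.0000,0); λ=-11 ⇒ h* = (26)/11 = 2.3636.

With y'=λy (z=hλ):
  y_{n+1} = y_n + z·[7/13·y_n + 6/13·y_{n+1}] ⇒ (1 − 6/13z)y_{n+1} = (1 + 7/13z)y_n
  Hence R(z) = (1 + 7/13z)/(1 − 6/13z).

Solve |R(x)|<1 on ℝ⁻.
x=-0.52: |R|=0.5806
R=−1: 1+7/13x = −1+6/13x ⇒ -1/13x=2 ⇒ x=2/(-1/13)=-26.0000
Confirm numerically:
  x=-23.855: |R|=0.98626 <1
  x=-23.808: |R|=0.98594 <1
  x=-14.720: |R|=0.88867 <1
  x=-12.026: |R|=0.83590 <1
  x=-26.525: |R|=1.00305 >1
  x=-26.259: |R|=1.00152 >1
So |R|<1 on (-26.0000, 0).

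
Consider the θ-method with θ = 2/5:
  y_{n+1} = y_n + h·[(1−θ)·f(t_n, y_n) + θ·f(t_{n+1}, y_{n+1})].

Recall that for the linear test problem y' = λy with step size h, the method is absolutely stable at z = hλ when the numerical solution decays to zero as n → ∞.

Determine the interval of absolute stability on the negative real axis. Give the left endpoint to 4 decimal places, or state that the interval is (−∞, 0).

With y'=λy (z=hλ):
  y_{n+1} = y_n + z·[3/5·y_n + 2/5·y_{n+1}] ⇒ (1 − 2/5z)y_{n+1} = (1 + 3/5z)y_n
  so R(z) = (1 + 3/5z)/(1 − 2/5z).

Need |R(x)|<1, x<0.
x=-0.83: |R|=0.3769
R=−1: 1+3/5x = −1+2/5x ⇒ -1/5x=2 ⇒ x=2/(-1/5)=-10.0000
Confirm numerically:
  x=-9.302: |R|=0.97043 <1
  x=-6.467: |R|=0.80300 <1
  x=-5.998: |R|=0.76453 <1
  x=-4.524: |R|=0.61019 <1
  x=-10.290: |R|=1.01134 >1
  x=-10.126: |R|=1.00499 >1
Interval (-10.0000, 0).

(-10.0000, 0).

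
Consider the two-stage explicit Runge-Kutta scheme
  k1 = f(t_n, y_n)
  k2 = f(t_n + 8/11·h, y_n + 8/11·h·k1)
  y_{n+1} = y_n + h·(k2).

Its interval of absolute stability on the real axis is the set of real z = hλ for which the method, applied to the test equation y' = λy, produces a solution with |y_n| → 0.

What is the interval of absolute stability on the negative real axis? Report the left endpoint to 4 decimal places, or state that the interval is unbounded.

Set f=λy, z=hλ:
  k1=λy_n ⇒ h·k1=z·y_n;  k2=λ(1+8/11z)y_n ⇒ h·k2=z(1+8/11z)y_n
  y_{n+1}/y_n = 1 + z(1+8/11z) = 1 + z + 8/11z²
  so R(z) = 1 + z + 8/11z².

Boundary: |R(x)|=1, x<0.
x=-1.7: |R|=1.4018
R=1: x+8/11x²=0 ⇒ x=−11/8=-1.3750; min R=1−1/(4·8/11)=0.6562>−1
Confirm numerically:
  x=-0.840: |R|=0.67316 <1
  x=-0.750: |R|=0.65909 <1
  x=-0.596: |R|=0.66234 <1
  x=-0.555: |R|=0.66902 <1
  x=-1.825: |R|=1.59727 >1
  x=-1.773: |R|=1.51320 >1
  x=-1.490: |R|=1.12462 >1
Interval (-1.3750, 0).

(-1.3750, 0).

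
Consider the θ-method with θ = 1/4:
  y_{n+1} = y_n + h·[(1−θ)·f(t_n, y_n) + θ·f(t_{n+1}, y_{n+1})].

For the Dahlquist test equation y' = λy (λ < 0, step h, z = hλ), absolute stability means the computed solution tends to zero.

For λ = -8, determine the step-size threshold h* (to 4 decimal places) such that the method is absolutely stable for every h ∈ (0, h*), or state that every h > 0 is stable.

(-4.0000,0); λ=-8 ⇒ h* = (4)/8 = 0.5000.

On y'=λy, z=hλ:
  y_{n+1} = y_n + z·[3/4·y_n + 1/4·y_{n+1}] ⇒ (1 − 1/4z)y_{n+1} = (1 + 3/4z)y_n
  ⇒ R(z) = (1 + 3/4z)/(1 − 1/4z).

Boundary: |R(x)|=1, x<0.
x=-1.24: |R|=0.0534
R=−1: 1+3/4x = −1+1/4x ⇒ -1/2x=2 ⇒ x=2/(-1/2)=-4.0000
Confirm numerically:
  x=-2.715: |R|=0.61727 <1
  x=-2.703: |R|=0.61301 <1
  x=-2.475: |R|=0.52896 <1
  x=-2.472: |R|=0.52781 <1
  x=-4.274: |R|=1.06623 >1
  x=-4.140: |R|=1.03440 >1
  x=-4.036: |R|=1.00896 >1
Stable set (-4.0000, 0).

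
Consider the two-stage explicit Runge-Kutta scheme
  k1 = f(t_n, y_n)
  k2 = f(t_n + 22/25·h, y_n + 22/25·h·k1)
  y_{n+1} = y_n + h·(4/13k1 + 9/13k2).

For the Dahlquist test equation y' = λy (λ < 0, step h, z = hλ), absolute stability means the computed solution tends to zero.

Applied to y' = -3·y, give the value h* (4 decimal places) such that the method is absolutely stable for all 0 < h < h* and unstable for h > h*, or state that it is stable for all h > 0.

(-1.6414,0); λ=-3 ⇒ h* = (325/198)/3 = 0.5471.

Set f=λy, z=hλ:
  k1=λy_n ⇒ h·k1=z·y_n;  k2=λ(1+22/25z)y_n ⇒ h·k2=z(1+22/25z)y_n
  y_{n+1}/y_n = 1 + 4/13z + 9/13z(1+22/25z) = 1 + z + 198/325z²
  R(z) = 1 + z + 198/325z².

Solve |R(x)|<1 on ℝ⁻.
x=-1.06: |R|=0.6245
R=1: x+198/325x²=0 ⇒ x=−325/198=-1.6414; min R=1−1/(4·198/325)=0.5896>−1
Confirm numerically:
  x=-1.539: |R|=0.90398 <1
  x=-1.221: |R|=0.68727 <1
  x=-0.893: |R|=0.59283 <1
  x=-0.773: |R|=0.59103 <1
  x=-2.056: |R|=1.51930 >1
  x=-1.719: |R|=1.08125 >1
Stable set (-1.6414, 0).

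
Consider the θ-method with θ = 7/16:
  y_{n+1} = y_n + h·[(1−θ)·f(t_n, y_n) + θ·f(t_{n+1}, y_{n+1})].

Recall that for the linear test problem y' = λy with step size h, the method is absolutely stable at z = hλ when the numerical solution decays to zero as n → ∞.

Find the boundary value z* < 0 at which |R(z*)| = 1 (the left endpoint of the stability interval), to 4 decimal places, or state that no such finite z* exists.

On y'=λy, z=hλ:
  y_{n+1} = y_n + z·[9/16·y_n + 7/16·y_{n+1}] ⇒ (1 − 7/16z)y_{n+1} = (1 + 9/16z)y_n
  ⇒ R(z) = (1 + 9/16z)/(1 − 7/16z).

Solve |R(x)|<1 on ℝ⁻.
x=-1.37: |R|=0.1434
R=−1: 1+9/16x = −1+7/16x ⇒ -1/8x=2 ⇒ x=2/(-1/8)=-16.0000
Confirm numerically:
  x=-12.778: |R|=0.93889 <1
  x=-7.344: |R|=0.74318 <1
  x=-6.893: |R|=0.71652 <1
  x=-16.599: |R|=1.00906 >1
  x=-16.501: |R|=1.00762 >1
Stable set (-16.0000, 0).

left endpoint -16.0000.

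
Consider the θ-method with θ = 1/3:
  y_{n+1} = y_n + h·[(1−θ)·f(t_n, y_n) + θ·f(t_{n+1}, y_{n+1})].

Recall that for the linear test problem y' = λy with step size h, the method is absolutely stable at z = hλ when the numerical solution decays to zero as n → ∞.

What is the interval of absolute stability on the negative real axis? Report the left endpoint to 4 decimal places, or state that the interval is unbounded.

With y'=λy (z=hλ):
  y_{n+1} = y_n + z·[2/3·y_n + 1/3·y_{n+1}] ⇒ (1 − 1/3z)y_{n+1} = (1 + 2/3z)y_n
  R(z) = (1 + 2/3z)/(1 − 1/3z).

Need |R(x)|<1, x<0.
x=-0.57: |R|=0.5210
R=−1: 1+2/3x = −1+1/3x ⇒ -1/3x=2 ⇒ x=2/(-1/3)=-6.0000
Confirm numerically:
  x=-4.936: |R|=0.86593 <1
  x=-4.531: |R|=0.80494 <1
  x=-3.346: |R|=0.58178 <1
  x=-2.734: |R|=0.43042 <1
  x=-6.566: |R|=1.05917 >1
  x=-6.544: |R|=1.05700 >1
Stable set (-6.0000, 0).

z∈(-6.0000,0).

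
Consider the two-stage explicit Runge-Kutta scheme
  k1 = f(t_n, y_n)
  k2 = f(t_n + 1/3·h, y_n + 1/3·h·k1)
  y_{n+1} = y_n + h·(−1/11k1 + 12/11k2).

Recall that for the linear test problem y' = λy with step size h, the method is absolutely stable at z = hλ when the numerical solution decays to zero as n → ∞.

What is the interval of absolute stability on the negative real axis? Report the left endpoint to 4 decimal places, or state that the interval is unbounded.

z∈(-2.7500,0).

With y'=λy (z=hλ):
  k1=λy_n ⇒ h·k1=z·y_n;  k2=λ(1+1/3z)y_n ⇒ h·k2=z(1+1/3z)y_n
  y_{n+1}/y_n = 1 − 1/11z + 12/11z(1+1/3z) = 1 + z + 4/11z²
  R(z) = 1 + z + 4/11z².

Solve |R(x)|<1 on ℝ⁻.
x=-0.95: |R|=0.3782
R=1: x+4/11x²=0 ⇒ x=−11/4=-2.7500; min R=1−1/(4·4/11)=0.3125>−1
Confirm numerically:
  x=-2.446: |R|=0.72961 <1
  x=-1.808: |R|=0.38068 <1
  x=-1.692: |R|=0.34904 <1
  x=-3.248: |R|=1.58818 >1
  x=-3.183: |R|=1.50118 >1
  x=-2.925: |R|=1.18614 >1
So |R|<1 on (-2.7500, 0).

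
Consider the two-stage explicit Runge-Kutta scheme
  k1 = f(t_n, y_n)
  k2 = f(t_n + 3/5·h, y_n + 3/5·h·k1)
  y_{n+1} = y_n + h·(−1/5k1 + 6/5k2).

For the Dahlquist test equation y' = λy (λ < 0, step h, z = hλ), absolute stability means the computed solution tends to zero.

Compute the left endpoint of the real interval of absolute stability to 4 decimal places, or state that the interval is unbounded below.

On y'=λy, z=hλ:
  k1=λy_n ⇒ h·k1=z·y_n;  k2=λ(1+3/5z)y_n ⇒ h·k2=z(1+3/5z)y_n
  y_{n+1}/y_n = 1 − 1/5z + 6/5z(1+3/5z) = 1 + z + 18/25z²
  ⇒ R(z) = 1 + z + 18/25z².

Boundary: |R(x)|=1, x<0.
x=-0.31: |R|=0.7592
R=1: x+18/25x²=0 ⇒ x=−25/18=-1.3889; min R=1−1/(4·18/25)=0.6528>−1
Confirm numerically:
  x=-1.210: |R|=0.84415 <1
  x=-0.961: |R|=0.70394 <1
  x=-0.764: |R|=0.65626 <1
  x=-0.618: |R|=0.65699 <1
  x=-1.569: |R|=1.20347 >1
  x=-1.482: |R|=1.09935 >1
So |R|<1 on (-1.3889, 0).

left endpoint -1.3889.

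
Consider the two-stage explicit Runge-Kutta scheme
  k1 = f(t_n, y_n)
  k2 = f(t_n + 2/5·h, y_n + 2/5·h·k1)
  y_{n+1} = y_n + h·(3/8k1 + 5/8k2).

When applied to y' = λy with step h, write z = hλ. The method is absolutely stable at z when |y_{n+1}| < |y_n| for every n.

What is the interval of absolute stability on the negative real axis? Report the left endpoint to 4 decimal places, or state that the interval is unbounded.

With y'=λy (z=hλ):
  k1=λy_n ⇒ h·k1=z·y_n;  k2=λ(1+2/5z)y_n ⇒ h·k2=z(1+2/5z)y_n
  y_{n+1}/y_n = 1 + 3/8z + 5/8z(1+2/5z) = 1 + z + 1/4z²
  R(z) = 1 + z + 1/4z².

Find x<0 with |R(x)|<1.
x=-1.52: |R|=0.0576
R=1: x+1/4x²=0 ⇒ x=−4=-4.0000; min R=1−1/(4·1/4)=0.0000>−1
Confirm numerically:
  x=-2.833: |R|=0.17347 <1
  x=-2.404: |R|=0.04080 <1
  x=-1.675: |R|=0.02641 <1
  x=-4.493: |R|=1.55376 >1
  x=-4.085: |R|=1.08681 >1
  x=-4.072: |R|=1.07330 >1
Interval (-4.0000, 0).

z∈(-4.0000,0).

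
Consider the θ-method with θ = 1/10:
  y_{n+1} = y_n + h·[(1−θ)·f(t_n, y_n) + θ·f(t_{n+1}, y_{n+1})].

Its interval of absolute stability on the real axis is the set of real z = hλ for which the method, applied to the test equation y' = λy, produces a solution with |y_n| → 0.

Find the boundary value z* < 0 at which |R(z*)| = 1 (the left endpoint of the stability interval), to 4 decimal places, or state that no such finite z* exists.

With y'=λy (z=hλ):
  y_{n+1} = y_n + z·[9/10·y_n + 1/10·y_{n+1}] ⇒ (1 − 1/10z)y_{n+1} = (1 + 9/10z)y_n
  so R(z) = (1 + 9/10z)/(1 − 1/10z).

Need |R(x)|<1, x<0.
x=-1.5: |R|=0.3043
R=−1: 1+9/10x = −1+1/10x ⇒ -4/5x=2 ⇒ x=2/(-4/5)=-2.5000
Confirm numerically:
  x=-1.429: |R|=0.25033 <1
  x=-1.053: |R|=0.04732 <1
  x=-1.024: |R|=0.07112 <1
  x=-2.831: |R|=1.20638 >1
  x=-2.784: |R|=1.17772 >1
Stable set (-2.5000, 0).

left endpoint -2.5000.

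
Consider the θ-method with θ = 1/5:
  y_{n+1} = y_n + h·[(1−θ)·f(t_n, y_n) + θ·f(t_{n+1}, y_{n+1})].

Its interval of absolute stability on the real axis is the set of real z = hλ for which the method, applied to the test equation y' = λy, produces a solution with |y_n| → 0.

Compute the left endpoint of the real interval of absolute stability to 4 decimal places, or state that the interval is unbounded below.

left endpoint -3.3333.

Test eqn y'=λy, z=hλ:
  y_{n+1} = y_n + z·[4/5·y_n + 1/5·y_{n+1}] ⇒ (1 − 1/5z)y_{n+1} = (1 + 4/5z)y_n
  Hence R(z) = (1 + 4/5z)/(1 − 1/5z).

Solve |R(x)|<1 on ℝ⁻.
x=-0.91: |R|=0.2301
R=−1: 1+4/5x = −1+1/5x ⇒ -3/5x=2 ⇒ x=2/(-3/5)=-3.3333
Confirm numerically:
  x=-2.816: |R|=0.80143 <1
  x=-2.452: |R|=0.64520 <1
  x=-1.826: |R|=0.33753 <1
  x=-1.432: |R|=0.11318 <1
  x=-3.800: |R|=1.15909 >1
  x=-3.630: |R|=1.10313 >1
  x=-3.546: |R|=1.07465 >1
So |R|<1 on (-3.3333, 0).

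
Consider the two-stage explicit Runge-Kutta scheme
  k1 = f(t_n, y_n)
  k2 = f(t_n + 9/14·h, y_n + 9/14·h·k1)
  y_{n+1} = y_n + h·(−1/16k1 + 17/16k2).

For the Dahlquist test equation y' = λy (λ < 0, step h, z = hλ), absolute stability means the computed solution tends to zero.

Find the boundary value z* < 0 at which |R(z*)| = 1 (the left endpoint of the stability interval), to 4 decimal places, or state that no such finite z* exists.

z* = -1.4641.

On y'=λy, z=hλ:
  k1=λy_n ⇒ h·k1=z·y_n;  k2=λ(1+9/14z)y_n ⇒ h·k2=z(1+9/14z)y_n
  y_{n+1}/y_n = 1 − 1/16z + 17/16z(1+9/14z) = 1 + z + 153/224z²
  ⇒ R(z) = 1 + z + 153/224z².

Boundary: |R(x)|=1, x<0.
x=-1.5: |R|=1.0368
R=1: x+153/224x²=0 ⇒ x=−224/153=-1.4641; min R=1−1/(4·153/224)=0.6340>−1
Confirm numerically:
  x=-1.129: |R|=0.74163 <1
  x=-0.979: |R|=0.67565 <1
  x=-0.883: |R|=0.64956 <1
  x=-1.618: |R|=1.17014 >1
  x=-1.542: |R|=1.08210 >1
Stable set (-1.4641, 0).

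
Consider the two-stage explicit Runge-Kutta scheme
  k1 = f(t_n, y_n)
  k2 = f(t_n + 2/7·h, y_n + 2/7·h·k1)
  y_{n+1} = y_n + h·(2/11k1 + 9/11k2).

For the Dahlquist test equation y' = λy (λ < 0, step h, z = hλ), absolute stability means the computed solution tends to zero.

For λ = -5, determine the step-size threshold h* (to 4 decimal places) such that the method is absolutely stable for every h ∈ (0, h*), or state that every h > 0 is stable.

(-4.2778,0); λ=-5 ⇒ h* = (77/18)/5 = 0.8556.

With y'=λy (z=hλ):
  k1=λy_n ⇒ h·k1=z·y_n;  k2=λ(1+2/7z)y_n ⇒ h·k2=z(1+2/7z)y_n
  y_{n+1}/y_n = 1 + 2/11z + 9/11z(1+2/7z) = 1 + z + 18/77z²
  so R(z) = 1 + z + 18/77z².

Boundary: |R(x)|=1, x<0.
x=-1.74: |R|=0.0322
R=1: x+18/77x²=0 ⇒ x=−77/18=-4.2778; min R=1−1/(4·18/77)=-0.0694>−1
Confirm numerically:
  x=-4.114: |R|=0.84249 <1
  x=-3.849: |R|=0.61420 <1
  x=-3.433: |R|=0.32205 <1
  x=-2.817: |R|=0.03805 <1
  x=-4.429: |R|=1.15657 >1
  x=-4.420: |R|=1.14695 >1
  x=-4.337: |R|=1.06004 >1
Stable set (-4.2778, 0).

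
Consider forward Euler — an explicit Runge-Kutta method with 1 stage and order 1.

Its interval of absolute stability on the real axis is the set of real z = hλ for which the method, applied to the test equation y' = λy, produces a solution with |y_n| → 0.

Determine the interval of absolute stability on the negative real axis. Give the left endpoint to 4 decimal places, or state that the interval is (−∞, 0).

Set f=λy, z=hλ:
  order 1, 1-stage ⇒ R(z)=1+z
  (e.g. R(-0.53)=0.47000, |R|=0.47000)

Boundary: |R(x)|=1, x<0.
x=-0.53: |R|=0.4700
|R(-2.39)|=1.3900 |R(-0.73)|=0.2700 |R(-0.63)|=0.3700
Bisect:
  x_lo=-2.7411 |R|=1.7411  x_hi=-0.1269 |R|=0.8731
  mid=-1.43400 |R|=0.43400 →hi
  mid=-2.08756 |R|=1.08756 →lo
  mid=-1.76078 |R|=0.76078 →hi
  mid=-1.92417 |R|=0.92417 →hi
  mid=-2.00586 |R|=1.00586 →lo
  mid=-1.96502 |R|=0.96502 →hi
  mid=-1.98544 |R|=0.98544 →hi
  mid=-1.99565 |R|=0.99565 →hi
  mid=-2.00076 |R|=1.00076 →lo
  mid=-1.99820 |R|=0.99820 →hi
  ...
  [-2.00012,-1.99996] ⇒ x*=-2.0000
Interval (-2.0000, 0).

(-2.0000, 0).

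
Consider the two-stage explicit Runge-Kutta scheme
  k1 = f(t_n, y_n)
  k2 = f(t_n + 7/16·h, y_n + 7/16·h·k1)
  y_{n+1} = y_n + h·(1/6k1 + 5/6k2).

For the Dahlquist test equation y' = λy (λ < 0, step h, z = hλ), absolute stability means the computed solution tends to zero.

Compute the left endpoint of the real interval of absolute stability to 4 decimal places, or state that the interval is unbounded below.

On y'=λy, z=hλ:
  k1=λy_n ⇒ h·k1=z·y_n;  k2=λ(1+7/16z)y_n ⇒ h·k2=z(1+7/16z)y_n
  y_{n+1}/y_n = 1 + 1/6z + 5/6z(1+7/16z) = 1 + z + 35/96z²
  R(z) = 1 + z + 35/96z².

Solve |R(x)|<1 on ℝ⁻.
x=-0.75: |R|=0.4551
R=1: x+35/96x²=0 ⇒ x=−96/35=-2.7429; min R=1−1/(4·35/96)=0.3143>−1
Confirm numerically:
  x=-2.453: |R|=0.74077 <1
  x=-1.440: |R|=0.31600 <1
  x=-1.236: |R|=0.32097 <1
  x=-2.904: |R|=1.17061 >1
  x=-2.816: |R|=1.07509 >1
Interval (-2.7429, 0).

left endpoint -2.7429.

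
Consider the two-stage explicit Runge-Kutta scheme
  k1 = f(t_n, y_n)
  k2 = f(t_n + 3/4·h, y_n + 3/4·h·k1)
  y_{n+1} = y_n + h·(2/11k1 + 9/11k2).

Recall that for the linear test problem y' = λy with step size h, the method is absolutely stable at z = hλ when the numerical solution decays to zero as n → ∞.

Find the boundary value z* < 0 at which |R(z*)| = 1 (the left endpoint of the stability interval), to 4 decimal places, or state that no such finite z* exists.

z* = -1.6296.

On y'=λy, z=hλ:
  k1=λy_n ⇒ h·k1=z·y_n;  k2=λ(1+3/4z)y_n ⇒ h·k2=z(1+3/4z)y_n
  y_{n+1}/y_n = 1 + 2/11z + 9/11z(1+3/4z) = 1 + z + 27/44z²
  R(z) = 1 + z + 27/44z².

Solve |R(x)|<1 on ℝ⁻.
x=-1.38: |R|=0.7886
R=1: x+27/44x²=0 ⇒ x=−44/27=-1.6296; min R=1−1/(4·27/44)=0.5926>−1
Confirm numerically:
  x=-1.386: |R|=0.79279 <1
  x=-1.000: |R|=0.61364 <1
  x=-0.939: |R|=0.60206 <1
  x=-0.927: |R|=0.60032 <1
  x=-2.037: |R|=1.50920 >1
  x=-2.028: |R|=1.49575 >1
So |R|<1 on (-1.6296, 0).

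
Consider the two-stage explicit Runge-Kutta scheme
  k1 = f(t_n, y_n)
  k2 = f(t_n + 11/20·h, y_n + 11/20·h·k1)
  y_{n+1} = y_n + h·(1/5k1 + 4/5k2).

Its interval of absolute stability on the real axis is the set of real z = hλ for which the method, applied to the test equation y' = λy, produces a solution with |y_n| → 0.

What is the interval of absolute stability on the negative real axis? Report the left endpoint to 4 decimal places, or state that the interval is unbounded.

z∈(-2.2727,0).

With y'=λy (z=hλ):
  k1=λy_n ⇒ h·k1=z·y_n;  k2=λ(1+11/20z)y_n ⇒ h·k2=z(1+11/20z)y_n
  y_{n+1}/y_n = 1 + 1/5z + 4/5z(1+11/20z) = 1 + z + 11/25z²
  ⇒ R(z) = 1 + z + 11/25z².

Boundary: |R(x)|=1, x<0.
x=-0.33: |R|=0.7179
R=1: x+11/25x²=0 ⇒ x=−25/11=-2.2727; min R=1−1/(4·11/25)=0.4318>−1
Confirm numerically:
  x=-2.144: |R|=0.87856 <1
  x=-2.057: |R|=0.80475 <1
  x=-1.177: |R|=0.43254 <1
  x=-2.807: |R|=1.65987 >1
  x=-2.768: |R|=1.60320 >1
Stable set (-2.2727, 0).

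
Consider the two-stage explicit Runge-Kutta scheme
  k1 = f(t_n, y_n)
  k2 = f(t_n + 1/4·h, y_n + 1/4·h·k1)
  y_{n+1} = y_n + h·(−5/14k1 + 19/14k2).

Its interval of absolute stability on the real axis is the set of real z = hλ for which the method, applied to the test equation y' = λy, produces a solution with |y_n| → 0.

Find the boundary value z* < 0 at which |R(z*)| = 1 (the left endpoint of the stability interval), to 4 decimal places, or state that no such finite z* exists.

With y'=λy (z=hλ):
  k1=λy_n ⇒ h·k1=z·y_n;  k2=λ(1+1/4z)y_n ⇒ h·k2=z(1+1/4z)y_n
  y_{n+1}/y_n = 1 − 5/14z + 19/14z(1+1/4z) = 1 + z + 19/56z²
  Hence R(z) = 1 + z + 19/56z².

Boundary: |R(x)|=1, x<0.
x=-0.86: |R|=0.3909
R=1: x+19/56x²=0 ⇒ x=−56/19=-2.9474; min R=1−1/(4·19/56)=0.2632>−1
Confirm numerically:
  x=-2.628: |R|=0.71524 <1
  x=-1.924: |R|=0.33196 <1
  x=-1.539: |R|=0.26461 <1
  x=-1.184: |R|=0.29163 <1
  x=-3.364: |R|=1.47553 >1
  x=-3.345: |R|=1.45128 >1
  x=-3.072: |R|=1.12990 >1
Interval (-2.9474, 0).

left endpoint -2.9474.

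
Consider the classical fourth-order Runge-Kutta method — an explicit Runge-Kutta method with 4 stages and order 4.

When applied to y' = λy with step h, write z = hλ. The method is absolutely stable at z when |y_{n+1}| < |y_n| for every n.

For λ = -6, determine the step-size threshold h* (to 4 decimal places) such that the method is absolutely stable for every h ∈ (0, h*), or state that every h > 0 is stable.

(-2.7853,0); λ=-6 ⇒ h* = 0.4642.

Set f=λy, z=hλ:
  order 4, 4-stage ⇒ R(z)=1+z+z^2/2+z^3/6+z^4/24
  (e.g. R(-1.16)=0.32809, |R|=0.32809)

Solve |R(x)|<1 on ℝ⁻.
x=-1.16: |R|=0.3281
|R(-3.13)|=1.6569 |R(-1.95)|=0.3179 |R(-1.11)|=0.3414
Bisect:
  x_lo=-3.3623 |R|=2.2803  x_hi=-0.3616 |R|=0.6966
  mid=-1.86195 |R|=0.29642 →hi
  mid=-2.61212 |R|=0.76880 →hi
  mid=-2.98721 |R|=1.34963 →lo
  mid=-2.79967 |R|=1.02189 →lo
  mid=-2.70590 |R|=0.88675 →hi
  mid=-2.75278 |R|=0.95208 →hi
  mid=-2.77623 |R|=0.98641 →hi
  mid=-2.78795 |R|=1.00401 →lo
  ...
  [-2.78538,-2.78520] ⇒ x*=-2.7853
So |R|<1 on (-2.7853, 0).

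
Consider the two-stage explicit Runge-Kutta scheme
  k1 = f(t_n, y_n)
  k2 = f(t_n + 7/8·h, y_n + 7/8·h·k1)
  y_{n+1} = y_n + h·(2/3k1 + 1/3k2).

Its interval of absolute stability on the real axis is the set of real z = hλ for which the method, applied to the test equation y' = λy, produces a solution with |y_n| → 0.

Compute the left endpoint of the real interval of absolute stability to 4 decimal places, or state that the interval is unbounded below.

left endpoint -3.4286.

With y'=λy (z=hλ):
  k1=λy_n ⇒ h·k1=z·y_n;  k2=λ(1+7/8z)y_n ⇒ h·k2=z(1+7/8z)y_n
  y_{n+1}/y_n = 1 + 2/3z + 1/3z(1+7/8z) = 1 + z + 7/24z²
  ⇒ R(z) = 1 + z + 7/24z².

Boundary: |R(x)|=1, x<0.
x=-0.8: |R|=0.3867
R=1: x+7/24x²=0 ⇒ x=−24/7=-3.4286; min R=1−1/(4·7/24)=0.1429>−1
Confirm numerically:
  x=-3.288: |R|=0.86519 <1
  x=-3.241: |R|=0.82269 <1
  x=-3.173: |R|=0.76348 <1
  x=-1.404: |R|=0.17094 <1
  x=-3.952: |R|=1.60334 >1
  x=-3.930: |R|=1.57476 >1
Interval (-3.4286, 0).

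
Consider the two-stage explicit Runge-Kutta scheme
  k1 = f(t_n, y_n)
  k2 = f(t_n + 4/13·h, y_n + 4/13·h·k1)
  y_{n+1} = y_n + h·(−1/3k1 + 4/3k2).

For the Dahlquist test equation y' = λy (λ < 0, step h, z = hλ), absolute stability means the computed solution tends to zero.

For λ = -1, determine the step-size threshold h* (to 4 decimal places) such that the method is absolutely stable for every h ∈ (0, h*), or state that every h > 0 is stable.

Test eqn y'=λy, z=hλ:
  k1=λy_n ⇒ h·k1=z·y_n;  k2=λ(1+4/13z)y_n ⇒ h·k2=z(1+4/13z)y_n
  y_{n+1}/y_n = 1 − 1/3z + 4/3z(1+4/13z) = 1 + z + 16/39z²
  so R(z) = 1 + z + 16/39z².

Find x<0 with |R(x)|<1.
x=-1.24: |R|=0.3908
R=1: x+16/39x²=0 ⇒ x=−39/16=-2.4375; min R=1−1/(4·16/39)=0.3906>−1
Confirm numerically:
  x=-2.262: |R|=0.83714 <1
  x=-2.175: |R|=0.76577 <1
  x=-2.118: |R|=0.72238 <1
  x=-2.015: |R|=0.65073 <1
  x=-2.915: |R|=1.57104 >1
  x=-2.720: |R|=1.31524 >1
Interval (-2.4375, 0).

(-2.4375,0); λ=-1 ⇒ h* = (39/16)/1 = 2.4375.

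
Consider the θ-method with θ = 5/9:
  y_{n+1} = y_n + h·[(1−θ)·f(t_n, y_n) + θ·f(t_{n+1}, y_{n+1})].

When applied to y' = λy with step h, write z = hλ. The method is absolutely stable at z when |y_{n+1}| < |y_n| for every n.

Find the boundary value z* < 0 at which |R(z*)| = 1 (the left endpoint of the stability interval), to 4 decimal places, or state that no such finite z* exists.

(−∞, 0) — no finite endpoint.

Set f=λy, z=hλ:
  y_{n+1} = y_n + z·[4/9·y_n + 5/9·y_{n+1}] ⇒ (1 − 5/9z)y_{n+1} = (1 + 4/9z)y_n
  ⇒ R(z) = (1 + 4/9z)/(1 − 5/9z).

Find x<0 with |R(x)|<1.
x=-0.62: |R|=0.5388
x=-2: |R|=0.0526
x=-10: |R|=0.5254
x=-100: |R|=0.7682
θ=5/9≥1/2 ⇒ |1+4/9x|<|1−5/9x| ∀x<0 ⇒ stable on all of ℝ⁻.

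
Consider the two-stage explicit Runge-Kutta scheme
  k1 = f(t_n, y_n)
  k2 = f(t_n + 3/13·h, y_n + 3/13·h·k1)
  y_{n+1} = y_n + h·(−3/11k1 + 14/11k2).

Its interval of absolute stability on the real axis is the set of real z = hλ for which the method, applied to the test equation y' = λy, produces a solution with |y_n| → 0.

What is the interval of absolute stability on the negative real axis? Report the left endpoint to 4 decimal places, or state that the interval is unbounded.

z∈(-3.4048,0).

With y'=λy (z=hλ):
  k1=λy_n ⇒ h·k1=z·y_n;  k2=λ(1+3/13z)y_n ⇒ h·k2=z(1+3/13z)y_n
  y_{n+1}/y_n = 1 − 3/11z + 14/11z(1+3/13z) = 1 + z + 42/143z²
  so R(z) = 1 + z + 42/143z².

Find x<0 with |R(x)|<1.
x=-0.51: |R|=0.5664
R=1: x+42/143x²=0 ⇒ x=−143/42=-3.4048; min R=1−1/(4·42/143)=0.1488>−1
Confirm numerically:
  x=-2.789: |R|=0.49560 <1
  x=-2.612: |R|=0.39182 <1
  x=-2.000: |R|=0.17483 <1
  x=-3.719: |R|=1.34324 >1
  x=-3.447: |R|=1.04276 >1
So |R|<1 on (-3.4048, 0).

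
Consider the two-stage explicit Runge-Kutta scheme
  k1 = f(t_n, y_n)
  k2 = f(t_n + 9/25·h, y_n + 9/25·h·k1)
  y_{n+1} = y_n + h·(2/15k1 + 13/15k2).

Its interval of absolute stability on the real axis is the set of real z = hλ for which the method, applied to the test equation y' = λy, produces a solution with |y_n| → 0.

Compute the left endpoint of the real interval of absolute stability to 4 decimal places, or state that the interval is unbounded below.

On y'=λy, z=hλ:
  k1=λy_n ⇒ h·k1=z·y_n;  k2=λ(1+9/25z)y_n ⇒ h·k2=z(1+9/25z)y_n
  y_{n+1}/y_n = 1 + 2/15z + 13/15z(1+9/25z) = 1 + z + 39/125z²
  Hence R(z) = 1 + z + 39/125z².

Boundary: |R(x)|=1, x<0.
x=-1.32: |R|=0.2236
R=1: x+39/125x²=0 ⇒ x=−125/39=-3.2051; min R=1−1/(4·39/125)=0.1987>−1
Confirm numerically:
  x=-1.918: |R|=0.22976 <1
  x=-1.694: |R|=0.20133 <1
  x=-1.385: |R|=0.21349 <1
  x=-3.460: |R|=1.27514 >1
  x=-3.285: |R|=1.08186 >1
Stable set (-3.2051, 0).

left endpoint -3.2051.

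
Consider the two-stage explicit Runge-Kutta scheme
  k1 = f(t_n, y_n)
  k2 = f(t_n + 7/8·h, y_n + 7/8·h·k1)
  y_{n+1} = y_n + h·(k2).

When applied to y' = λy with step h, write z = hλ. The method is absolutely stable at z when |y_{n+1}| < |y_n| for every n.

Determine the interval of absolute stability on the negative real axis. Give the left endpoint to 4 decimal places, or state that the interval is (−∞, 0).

(-1.1429, 0).

On y'=λy, z=hλ:
  k1=λy_n ⇒ h·k1=z·y_n;  k2=λ(1+7/8z)y_n ⇒ h·k2=z(1+7/8z)y_n
  y_{n+1}/y_n = 1 + z(1+7/8z) = 1 + z + 7/8z²
  R(z) = 1 + z + 7/8z².

Boundary: |R(x)|=1, x<0.
x=-1.42: |R|=1.3443
R=1: x+7/8x²=0 ⇒ x=−8/7=-1.1429; min R=1−1/(4·7/8)=0.7143>−1
Confirm numerically:
  x=-0.988: |R|=0.86613 <1
  x=-0.517: |R|=0.71688 <1
  x=-0.468: |R|=0.72365 <1
  x=-1.598: |R|=1.63640 >1
  x=-1.466: |R|=1.41451 >1
  x=-1.344: |R|=1.23654 >1
So |R|<1 on (-1.1429, 0).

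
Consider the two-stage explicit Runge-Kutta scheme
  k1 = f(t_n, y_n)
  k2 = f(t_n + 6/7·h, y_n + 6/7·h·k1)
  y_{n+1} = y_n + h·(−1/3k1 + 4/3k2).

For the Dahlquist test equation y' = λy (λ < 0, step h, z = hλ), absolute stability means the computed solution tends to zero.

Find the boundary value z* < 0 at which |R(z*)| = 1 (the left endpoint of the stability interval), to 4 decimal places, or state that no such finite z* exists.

Set f=λy, z=hλ:
  k1=λy_n ⇒ h·k1=z·y_n;  k2=λ(1+6/7z)y_n ⇒ h·k2=z(1+6/7z)y_n
  y_{n+1}/y_n = 1 − 1/3z + 4/3z(1+6/7z) = 1 + z + 8/7z²
  R(z) = 1 + z + 8/7z².

Need |R(x)|<1, x<0.
x=-0.71: |R|=0.8661
R=1: x+8/7x²=0 ⇒ x=−7/8=-0.8750; min R=1−1/(4·8/7)=0.7812>−1
Confirm numerically:
  x=-0.496: |R|=0.78516 <1
  x=-0.482: |R|=0.78351 <1
  x=-0.481: |R|=0.78341 <1
  x=-1.469: |R|=1.99724 >1
  x=-1.382: |R|=1.80077 >1
  x=-1.290: |R|=1.61183 >1
Interval (-0.8750, 0).

left endpoint -0.8750.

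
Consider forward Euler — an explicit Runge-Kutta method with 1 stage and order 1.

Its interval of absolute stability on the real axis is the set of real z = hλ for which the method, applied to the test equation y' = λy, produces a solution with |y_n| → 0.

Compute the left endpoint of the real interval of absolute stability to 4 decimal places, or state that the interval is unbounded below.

On y'=λy, z=hλ:
  order 1, 1-stage ⇒ R(z)=1+z
  (e.g. R(-0.54)=0.46000, |R|=0.46000)

Need |R(x)|<1, x<0.
x=-0.54: |R|=0.4600
|R(-2.28)|=1.2800 |R(-2)|=1.0000 |R(-1.19)|=0.1900
Bisect:
  x_lo=-2.5653 |R|=1.5653  x_hi=-0.1307 |R|=0.8693
  mid=-1.34802 |R|=0.34802 →hi
  mid=-1.95668 |R|=0.95668 →hi
  mid=-2.26101 |R|=1.26101 →lo
  mid=-2.10884 |R|=1.10884 →lo
  mid=-2.03276 |R|=1.03276 →lo
  mid=-1.99472 |R|=0.99472 →hi
  mid=-2.01374 |R|=1.01374 →lo
  mid=-2.00423 |R|=1.00423 →lo
  mid=-1.99947 |R|=0.99947 →hi
  ...
  [-2.00007,-1.99992] ⇒ x*=-2.0000
Interval (-2.0000, 0).

left endpoint -2.0000.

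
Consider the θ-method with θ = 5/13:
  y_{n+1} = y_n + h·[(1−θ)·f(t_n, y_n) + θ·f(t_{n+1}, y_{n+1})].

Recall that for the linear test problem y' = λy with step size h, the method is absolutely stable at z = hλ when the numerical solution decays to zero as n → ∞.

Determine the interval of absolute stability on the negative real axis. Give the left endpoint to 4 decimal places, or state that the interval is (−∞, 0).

Test eqn y'=λy, z=hλ:
  y_{n+1} = y_n + z·[8/13·y_n + 5/13·y_{n+1}] ⇒ (1 − 5/13z)y_{n+1} = (1 + 8/13z)y_n
  R(z) = (1 + 8/13z)/(1 − 5/13z).

Find x<0 with |R(x)|<1.
x=-1.41: |R|=0.0858
R=−1: 1+8/13x = −1+5/13x ⇒ -3/13x=2 ⇒ x=2/(-3/13)=-8.6667
Confirm numerically:
  x=-8.303: |R|=0.97999 <1
  x=-6.012: |R|=0.81505 <1
  x=-5.855: |R|=0.80047 <1
  x=-3.796: |R|=0.54309 <1
  x=-8.877: |R|=1.01100 >1
  x=-8.867: |R|=1.01048 >1
  x=-8.735: |R|=1.00362 >1
So |R|<1 on (-8.6667, 0).

z∈(-8.6667,0).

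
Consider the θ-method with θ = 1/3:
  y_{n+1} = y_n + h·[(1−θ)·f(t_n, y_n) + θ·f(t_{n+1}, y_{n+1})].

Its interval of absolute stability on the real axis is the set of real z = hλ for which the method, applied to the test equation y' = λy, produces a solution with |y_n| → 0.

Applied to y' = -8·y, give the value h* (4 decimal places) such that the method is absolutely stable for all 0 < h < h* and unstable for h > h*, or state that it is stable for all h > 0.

Set f=λy, z=hλ:
  y_{n+1} = y_n + z·[2/3·y_n + 1/3·y_{n+1}] ⇒ (1 − 1/3z)y_{n+1} = (1 + 2/3z)y_n
  so R(z) = (1 + 2/3z)/(1 − 1/3z).

Solve |R(x)|<1 on ℝ⁻.
x=-1.17: |R|=0.1583
R=−1: 1+2/3x = −1+1/3x ⇒ -1/3x=2 ⇒ x=2/(-1/3)=-6.0000
Confirm numerically:
  x=-5.501: |R|=0.94130 <1
  x=-3.763: |R|=0.66923 <1
  x=-2.472: |R|=0.35526 <1
  x=-6.360: |R|=1.03846 >1
  x=-6.255: |R|=1.02755 >1
Interval (-6.0000, 0).

(-6.0000,0); λ=-8 ⇒ h* = (6)/8 = 0.7500.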